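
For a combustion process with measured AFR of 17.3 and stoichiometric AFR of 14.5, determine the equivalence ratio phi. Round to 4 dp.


phi = AFR_stoich / AFR_actual
phi = 14.5 / 17.3 = 0.8382


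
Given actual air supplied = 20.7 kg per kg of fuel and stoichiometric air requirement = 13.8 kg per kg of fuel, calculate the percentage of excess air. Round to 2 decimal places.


Excess air = actual - stoichiometric = 20.7 - 13.8 = 6.90 kg/kg fuel
Excess air % = (excess / stoich) * 100 = (6.90 / 13.8) * 100 = 50.00%


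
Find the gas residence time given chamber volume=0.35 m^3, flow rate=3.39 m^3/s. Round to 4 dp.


tau = V / Q_flow
tau = 0.35 / 3.39 = 0.1032 s


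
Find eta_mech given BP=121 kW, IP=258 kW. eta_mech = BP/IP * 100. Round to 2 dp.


eta_mech = (BP / IP) * 100
Ratio = 121 / 258 = 0.4690
eta_mech = 0.4690 * 100 = 46.90%


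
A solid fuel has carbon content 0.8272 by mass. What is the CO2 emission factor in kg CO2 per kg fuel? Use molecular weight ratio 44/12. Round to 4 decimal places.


EF = C_frac * (M_CO2 / M_C)
EF = 0.8272 * (44/12)
EF = 0.8272 * 3.666667 = 3.0331 kg_CO2/kg_fuel


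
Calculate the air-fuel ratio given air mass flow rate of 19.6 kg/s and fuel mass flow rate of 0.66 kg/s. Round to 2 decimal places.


AFR = m_air / m_fuel
AFR = 19.6 / 0.66 = 29.70


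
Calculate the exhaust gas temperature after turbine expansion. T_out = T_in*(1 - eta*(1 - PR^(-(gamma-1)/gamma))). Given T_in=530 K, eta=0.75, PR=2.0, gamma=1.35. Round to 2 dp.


T_out = T_in * (1 - eta * (1 - PR^(-(gamma-1)/gamma)))
Exponent = -(1.35-1)/1.35 = -0.25925926
PR^exp = 2.0^(-0.25925926) = 0.83551680
Factor = 1 - 0.75*(1 - 0.83551680) = 0.87663760
T_out = 530 * 0.87663760 = 464.62 K


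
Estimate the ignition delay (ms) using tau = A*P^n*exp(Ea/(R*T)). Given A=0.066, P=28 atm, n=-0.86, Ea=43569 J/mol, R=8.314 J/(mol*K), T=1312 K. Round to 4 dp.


tau = A * P^n * exp(Ea/(R*T))
P^n = 28^(-0.86) = 0.05694349
Ea/(R*T) = 43569/(8.314*1312) = 3.994236
exp(Ea/(R*T)) = 54.284359
tau = 0.066 * 0.05694349 * 54.284359 = 0.2040 ms


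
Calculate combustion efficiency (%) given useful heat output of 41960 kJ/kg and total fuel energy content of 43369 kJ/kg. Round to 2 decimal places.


Efficiency = (Q_useful / Q_fuel) * 100
Efficiency = (41960 / 43369) * 100
Efficiency = 0.9675 * 100 = 96.75%


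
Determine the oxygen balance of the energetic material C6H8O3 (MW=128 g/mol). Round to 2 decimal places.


OB = -1600 * (2C + H/2 - O) / MW
Inner = 2*6 + 8/2 - 3 = 13.00
OB = -1600 * 13.00 / 128 = -162.50%


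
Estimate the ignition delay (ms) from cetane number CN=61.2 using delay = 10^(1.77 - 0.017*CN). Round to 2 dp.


delay = 10^(1.77 - 0.017*CN)
Exponent = 1.77 - 0.017*61.2 = 0.7296
delay = 10^0.7296 = 5.37 ms


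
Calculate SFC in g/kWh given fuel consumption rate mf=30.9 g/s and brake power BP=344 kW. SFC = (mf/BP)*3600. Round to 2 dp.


SFC = (mf / BP) * 3600
Rate = 30.9 / 344 = 0.089826 g/(s*kW)
SFC = 0.089826 * 3600 = 323.37 g/kWh


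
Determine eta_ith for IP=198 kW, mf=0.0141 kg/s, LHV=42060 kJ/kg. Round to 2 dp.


eta_ith = (IP / (mf * LHV)) * 100
Denominator = 0.0141 * 42060 = 593.0460 kW
eta_ith = (198 / 593.0460) * 100 = 33.39%


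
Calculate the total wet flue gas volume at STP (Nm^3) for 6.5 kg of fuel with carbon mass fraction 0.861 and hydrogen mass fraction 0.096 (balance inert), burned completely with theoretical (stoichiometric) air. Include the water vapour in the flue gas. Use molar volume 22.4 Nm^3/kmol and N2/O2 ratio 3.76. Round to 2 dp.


Per kg fuel: CO2 = (C/12 kmol)*22.4 = (0.861/12)*22.4 = 1.60720 Nm^3
Per kg fuel: H2O = (H/2 kmol)*22.4 = (0.096/2)*22.4 = 1.07520 Nm^3
O2 needed per kg fuel = C/12 + H/4 = 0.861/12 + 0.096/4 = 0.09575000 kmol
Per kg fuel: N2 = O2*3.76*22.4 = 0.09575000*3.76*22.4 = 8.06445 Nm^3
Total per kg = 1.60720 + 1.07520 + 8.06445 = 10.74685 Nm^3
Total = 10.74685 * 6.5 = 69.85 Nm^3


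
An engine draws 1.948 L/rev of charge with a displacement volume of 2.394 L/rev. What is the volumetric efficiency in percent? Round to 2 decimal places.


eta_v = (V_actual / V_disp) * 100
Ratio = 1.948 / 2.394 = 0.8137
eta_v = 0.8137 * 100 = 81.37%


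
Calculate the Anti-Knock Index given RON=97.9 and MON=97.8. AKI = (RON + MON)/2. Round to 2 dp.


AKI = (RON + MON) / 2
AKI = (97.9 + 97.8) / 2
AKI = 195.7 / 2 = 97.85


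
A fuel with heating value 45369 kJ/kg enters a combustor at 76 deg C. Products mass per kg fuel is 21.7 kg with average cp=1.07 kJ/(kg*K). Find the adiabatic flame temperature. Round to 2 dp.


T_ad = T_in + Hc / (m_p * cp)
Denominator = 21.7 * 1.07 = 23.2190
Temperature rise = 45369 / 23.2190 = 1953.96 K
T_ad = 76 + 1953.96 = 2029.96 deg C


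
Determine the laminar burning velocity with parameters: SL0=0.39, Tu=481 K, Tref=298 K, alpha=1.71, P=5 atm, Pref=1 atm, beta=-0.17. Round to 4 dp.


SL = SL0 * (Tu/Tref)^alpha * (P/Pref)^beta
T ratio = 481/298 = 1.61409396
(T ratio)^alpha = 1.61409396^1.71 = 2.267557
(P/Pref)^beta = 5^(-0.17) = 0.760633
SL = 0.39 * 2.267557 * 0.760633 = 0.6727 m/s


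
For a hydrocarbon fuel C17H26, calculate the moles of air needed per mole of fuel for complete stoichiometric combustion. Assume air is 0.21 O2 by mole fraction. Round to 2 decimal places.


Balanced combustion: C17H26 + 23.5 O2 -> 17 CO2 + 13 H2O
O2 needed = C + H/4 = 17 + 26/4 = 23.50 moles
Air moles = O2 / 0.21 = 23.50 / 0.21 = 111.90 moles air


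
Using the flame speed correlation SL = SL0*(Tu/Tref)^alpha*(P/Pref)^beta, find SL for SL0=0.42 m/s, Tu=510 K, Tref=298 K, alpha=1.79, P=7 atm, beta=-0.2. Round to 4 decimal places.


SL = SL0 * (Tu/Tref)^alpha * (P/Pref)^beta
T ratio = 510/298 = 1.71140940
(T ratio)^alpha = 1.71140940^1.79 = 2.616396
(P/Pref)^beta = 7^(-0.2) = 0.677611
SL = 0.42 * 2.616396 * 0.677611 = 0.7446 m/s


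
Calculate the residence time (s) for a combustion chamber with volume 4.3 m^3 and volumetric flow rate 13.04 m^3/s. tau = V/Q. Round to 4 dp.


tau = V / Q_flow
tau = 4.3 / 13.04 = 0.3298 s


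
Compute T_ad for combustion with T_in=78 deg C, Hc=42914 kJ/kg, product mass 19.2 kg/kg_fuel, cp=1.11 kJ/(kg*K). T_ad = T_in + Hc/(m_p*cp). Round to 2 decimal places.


T_ad = T_in + Hc / (m_p * cp)
Denominator = 19.2 * 1.11 = 21.3120
Temperature rise = 42914 / 21.3120 = 2013.61 K
T_ad = 78 + 2013.61 = 2091.61 deg C


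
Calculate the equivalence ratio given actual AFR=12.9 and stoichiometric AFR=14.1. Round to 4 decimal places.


phi = AFR_stoich / AFR_actual
phi = 14.1 / 12.9 = 1.0930


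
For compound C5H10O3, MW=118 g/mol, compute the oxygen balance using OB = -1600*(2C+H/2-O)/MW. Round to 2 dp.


OB = -1600 * (2C + H/2 - O) / MW
Inner = 2*5 + 10/2 - 3 = 12.00
OB = -1600 * 12.00 / 118 = -162.71%


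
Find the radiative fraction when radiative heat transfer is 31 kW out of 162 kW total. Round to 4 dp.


f_rad = Q_rad / Q_total
f_rad = 31 / 162 = 0.1914


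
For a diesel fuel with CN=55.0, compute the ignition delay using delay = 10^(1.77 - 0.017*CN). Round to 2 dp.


delay = 10^(1.77 - 0.017*CN)
Exponent = 1.77 - 0.017*55.0 = 0.8350
delay = 10^0.8350 = 6.84 ms


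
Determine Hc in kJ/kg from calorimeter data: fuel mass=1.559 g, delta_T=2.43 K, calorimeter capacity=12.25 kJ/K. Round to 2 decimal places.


Hc = C_cal * delta_T / m_fuel
Q_released = 12.25 * 2.43 = 29.7675 kJ
m_fuel = 1.559 g = 1.559/1000 kg = 0.001559 kg
Hc = 29.7675 / 0.001559 = 19093.97 kJ/kg


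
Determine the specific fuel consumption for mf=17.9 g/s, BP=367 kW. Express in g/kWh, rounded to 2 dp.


SFC = (mf / BP) * 3600
Rate = 17.9 / 367 = 0.048774 g/(s*kW)
SFC = 0.048774 * 3600 = 175.59 g/kWh


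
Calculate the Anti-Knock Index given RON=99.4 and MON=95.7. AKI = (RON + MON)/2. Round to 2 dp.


AKI = (RON + MON) / 2
AKI = (99.4 + 95.7) / 2
AKI = 195.1 / 2 = 97.55


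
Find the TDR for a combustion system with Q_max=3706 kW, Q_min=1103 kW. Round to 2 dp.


TDR = Q_max / Q_min
TDR = 3706 / 1103 = 3.36


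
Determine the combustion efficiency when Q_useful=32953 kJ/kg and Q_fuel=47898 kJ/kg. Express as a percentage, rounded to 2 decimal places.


Efficiency = (Q_useful / Q_fuel) * 100
Efficiency = (32953 / 47898) * 100
Efficiency = 0.6880 * 100 = 68.80%


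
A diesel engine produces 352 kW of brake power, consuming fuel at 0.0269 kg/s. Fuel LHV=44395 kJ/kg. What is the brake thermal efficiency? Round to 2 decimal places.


eta_BTE = (BP / (mf * LHV)) * 100
Denominator = 0.0269 * 44395 = 1194.2255 kW
eta_BTE = (352 / 1194.2255) * 100 = 29.48%


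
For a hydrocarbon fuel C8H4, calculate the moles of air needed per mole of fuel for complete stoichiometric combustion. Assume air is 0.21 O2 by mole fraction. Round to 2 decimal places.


Balanced combustion: C8H4 + 9 O2 -> 8 CO2 + 2 H2O
O2 needed = C + H/4 = 8 + 4/4 = 9.00 moles
Air moles = O2 / 0.21 = 9.00 / 0.21 = 42.86 moles air


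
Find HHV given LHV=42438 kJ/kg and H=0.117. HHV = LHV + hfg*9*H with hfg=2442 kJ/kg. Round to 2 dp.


HHV = LHV + hfg * 9 * H
Water addition = 2442 * 9 * 0.117 = 2571.426 kJ/kg
HHV = 42438 + 2571.426 = 45009.43 kJ/kg


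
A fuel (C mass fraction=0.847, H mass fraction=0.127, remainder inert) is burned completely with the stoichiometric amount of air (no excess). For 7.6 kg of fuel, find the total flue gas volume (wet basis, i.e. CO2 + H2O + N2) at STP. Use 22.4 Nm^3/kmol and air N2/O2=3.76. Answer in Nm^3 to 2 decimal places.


Per kg fuel: CO2 = (C/12 kmol)*22.4 = (0.847/12)*22.4 = 1.58107 Nm^3
Per kg fuel: H2O = (H/2 kmol)*22.4 = (0.127/2)*22.4 = 1.42240 Nm^3
O2 needed per kg fuel = C/12 + H/4 = 0.847/12 + 0.127/4 = 0.10233333 kmol
Per kg fuel: N2 = O2*3.76*22.4 = 0.10233333*3.76*22.4 = 8.61892 Nm^3
Total per kg = 1.58107 + 1.42240 + 8.61892 = 11.62239 Nm^3
Total = 11.62239 * 7.6 = 88.33 Nm^3


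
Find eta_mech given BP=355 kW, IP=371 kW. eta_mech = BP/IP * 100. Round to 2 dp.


eta_mech = (BP / IP) * 100
Ratio = 355 / 371 = 0.9569
eta_mech = 0.9569 * 100 = 95.69%


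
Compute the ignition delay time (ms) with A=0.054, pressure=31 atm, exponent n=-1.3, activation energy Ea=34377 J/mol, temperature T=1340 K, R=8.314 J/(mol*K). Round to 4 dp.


tau = A * P^n * exp(Ea/(R*T))
P^n = 31^(-1.3) = 0.01151409
Ea/(R*T) = 34377/(8.314*1340) = 3.085696
exp(Ea/(R*T)) = 21.882695
tau = 0.054 * 0.01151409 * 21.882695 = 0.0136 ms


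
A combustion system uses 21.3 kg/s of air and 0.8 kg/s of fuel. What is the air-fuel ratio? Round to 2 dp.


AFR = m_air / m_fuel
AFR = 21.3 / 0.8 = 26.63


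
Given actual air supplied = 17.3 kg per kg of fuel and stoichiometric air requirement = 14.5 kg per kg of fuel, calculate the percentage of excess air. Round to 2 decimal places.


Excess air = actual - stoichiometric = 17.3 - 14.5 = 2.80 kg/kg fuel
Excess air % = (excess / stoich) * 100 = (2.80 / 14.5) * 100 = 19.31%


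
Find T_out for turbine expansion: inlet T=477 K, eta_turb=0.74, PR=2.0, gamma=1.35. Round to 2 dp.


T_out = T_in * (1 - eta * (1 - PR^(-(gamma-1)/gamma)))
Exponent = -(1.35-1)/1.35 = -0.25925926
PR^exp = 2.0^(-0.25925926) = 0.83551680
Factor = 1 - 0.74*(1 - 0.83551680) = 0.87828243
T_out = 477 * 0.87828243 = 418.94 K


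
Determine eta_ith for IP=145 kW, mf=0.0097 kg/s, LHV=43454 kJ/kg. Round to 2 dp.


eta_ith = (IP / (mf * LHV)) * 100
Denominator = 0.0097 * 43454 = 421.5038 kW
eta_ith = (145 / 421.5038) * 100 = 34.40%


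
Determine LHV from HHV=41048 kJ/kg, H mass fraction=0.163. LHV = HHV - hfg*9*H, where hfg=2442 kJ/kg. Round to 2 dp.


LHV = HHV - hfg * 9 * H
Water correction = 2442 * 9 * 0.163 = 3582.414 kJ/kg
LHV = 41048 - 3582.414 = 37465.59 kJ/kg


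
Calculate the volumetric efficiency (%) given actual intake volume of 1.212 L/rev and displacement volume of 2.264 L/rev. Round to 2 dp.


eta_v = (V_actual / V_disp) * 100
Ratio = 1.212 / 2.264 = 0.5353
eta_v = 0.5353 * 100 = 53.53%


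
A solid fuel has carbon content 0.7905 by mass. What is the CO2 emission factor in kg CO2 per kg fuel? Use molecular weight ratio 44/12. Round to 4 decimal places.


EF = C_frac * (M_CO2 / M_C)
EF = 0.7905 * (44/12)
EF = 0.7905 * 3.666667 = 2.8985 kg_CO2/kg_fuel


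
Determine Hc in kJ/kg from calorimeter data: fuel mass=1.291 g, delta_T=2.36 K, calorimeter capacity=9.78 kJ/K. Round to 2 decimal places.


Hc = C_cal * delta_T / m_fuel
Q_released = 9.78 * 2.36 = 23.0808 kJ
m_fuel = 1.291 g = 1.291/1000 kg = 0.001291 kg
Hc = 23.0808 / 0.001291 = 17878.23 kJ/kg


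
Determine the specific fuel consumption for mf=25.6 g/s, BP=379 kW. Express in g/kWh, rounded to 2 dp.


SFC = (mf / BP) * 3600
Rate = 25.6 / 379 = 0.067546 g/(s*kW)
SFC = 0.067546 * 3600 = 243.17 g/kWh


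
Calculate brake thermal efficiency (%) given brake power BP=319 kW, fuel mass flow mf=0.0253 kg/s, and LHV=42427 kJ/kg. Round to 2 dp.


eta_BTE = (BP / (mf * LHV)) * 100
Denominator = 0.0253 * 42427 = 1073.4031 kW
eta_BTE = (319 / 1073.4031) * 100 = 29.72%


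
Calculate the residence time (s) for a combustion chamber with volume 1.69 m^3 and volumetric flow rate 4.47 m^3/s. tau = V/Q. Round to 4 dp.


tau = V / Q_flow
tau = 1.69 / 4.47 = 0.3781 s


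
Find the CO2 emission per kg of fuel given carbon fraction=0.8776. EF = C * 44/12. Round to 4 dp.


EF = C_frac * (M_CO2 / M_C)
EF = 0.8776 * (44/12)
EF = 0.8776 * 3.666667 = 3.2179 kg_CO2/kg_fuel


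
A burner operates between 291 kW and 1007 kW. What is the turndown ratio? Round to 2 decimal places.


TDR = Q_max / Q_min
TDR = 1007 / 291 = 3.46


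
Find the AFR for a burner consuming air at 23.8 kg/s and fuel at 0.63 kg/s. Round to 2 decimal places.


AFR = m_air / m_fuel
AFR = 23.8 / 0.63 = 37.78


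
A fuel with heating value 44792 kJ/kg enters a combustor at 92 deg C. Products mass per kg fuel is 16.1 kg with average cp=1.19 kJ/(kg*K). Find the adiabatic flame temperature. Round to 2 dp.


T_ad = T_in + Hc / (m_p * cp)
Denominator = 16.1 * 1.19 = 19.1590
Temperature rise = 44792 / 19.1590 = 2337.91 K
T_ad = 92 + 2337.91 = 2429.91 deg C


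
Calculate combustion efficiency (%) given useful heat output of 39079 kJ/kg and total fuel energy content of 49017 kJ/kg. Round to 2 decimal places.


Efficiency = (Q_useful / Q_fuel) * 100
Efficiency = (39079 / 49017) * 100
Efficiency = 0.7973 * 100 = 79.73%


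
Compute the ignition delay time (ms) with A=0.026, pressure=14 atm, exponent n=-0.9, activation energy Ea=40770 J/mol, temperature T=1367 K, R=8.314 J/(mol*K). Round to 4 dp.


tau = A * P^n * exp(Ea/(R*T))
P^n = 14^(-0.9) = 0.09300039
Ea/(R*T) = 40770/(8.314*1367) = 3.587254
exp(Ea/(R*T)) = 36.134728
tau = 0.026 * 0.09300039 * 36.134728 = 0.0874 ms


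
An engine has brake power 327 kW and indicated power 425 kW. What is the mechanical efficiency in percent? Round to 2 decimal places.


eta_mech = (BP / IP) * 100
Ratio = 327 / 425 = 0.7694
eta_mech = 0.7694 * 100 = 76.94%


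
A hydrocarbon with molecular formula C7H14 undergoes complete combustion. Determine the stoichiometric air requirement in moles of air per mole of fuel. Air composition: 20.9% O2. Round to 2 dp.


Balanced combustion: C7H14 + 10.5 O2 -> 7 CO2 + 7 H2O
O2 needed = C + H/4 = 7 + 14/4 = 10.50 moles
Air moles = O2 / 0.209 = 10.50 / 0.209 = 50.24 moles air


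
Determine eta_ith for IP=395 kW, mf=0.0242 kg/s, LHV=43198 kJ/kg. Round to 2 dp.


eta_ith = (IP / (mf * LHV)) * 100
Denominator = 0.0242 * 43198 = 1045.3916 kW
eta_ith = (395 / 1045.3916) * 100 = 37.78%


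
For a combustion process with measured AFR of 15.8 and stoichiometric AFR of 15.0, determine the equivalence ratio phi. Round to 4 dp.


phi = AFR_stoich / AFR_actual
phi = 15.0 / 15.8 = 0.9494


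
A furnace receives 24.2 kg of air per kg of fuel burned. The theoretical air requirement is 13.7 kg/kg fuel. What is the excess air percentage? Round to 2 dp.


Excess air = actual - stoichiometric = 24.2 - 13.7 = 10.50 kg/kg fuel
Excess air % = (excess / stoich) * 100 = (10.50 / 13.7) * 100 = 76.64%


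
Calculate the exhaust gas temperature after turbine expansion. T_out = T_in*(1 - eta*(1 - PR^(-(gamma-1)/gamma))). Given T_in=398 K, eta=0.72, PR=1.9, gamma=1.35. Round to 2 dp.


T_out = T_in * (1 - eta * (1 - PR^(-(gamma-1)/gamma)))
Exponent = -(1.35-1)/1.35 = -0.25925926
PR^exp = 1.9^(-0.25925926) = 0.84670193
Factor = 1 - 0.72*(1 - 0.84670193) = 0.88962539
T_out = 398 * 0.88962539 = 354.07 K


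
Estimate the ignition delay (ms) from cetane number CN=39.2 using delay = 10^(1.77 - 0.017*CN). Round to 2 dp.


delay = 10^(1.77 - 0.017*CN)
Exponent = 1.77 - 0.017*39.2 = 1.1036
delay = 10^1.1036 = 12.69 ms


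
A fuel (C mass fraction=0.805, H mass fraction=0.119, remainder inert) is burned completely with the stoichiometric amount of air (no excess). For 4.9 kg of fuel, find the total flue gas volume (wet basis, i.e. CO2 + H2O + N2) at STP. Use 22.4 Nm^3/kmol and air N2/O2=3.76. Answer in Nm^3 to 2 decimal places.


Per kg fuel: CO2 = (C/12 kmol)*22.4 = (0.805/12)*22.4 = 1.50267 Nm^3
Per kg fuel: H2O = (H/2 kmol)*22.4 = (0.119/2)*22.4 = 1.33280 Nm^3
O2 needed per kg fuel = C/12 + H/4 = 0.805/12 + 0.119/4 = 0.09683333 kmol
Per kg fuel: N2 = O2*3.76*22.4 = 0.09683333*3.76*22.4 = 8.15569 Nm^3
Total per kg = 1.50267 + 1.33280 + 8.15569 = 10.99116 Nm^3
Total = 10.99116 * 4.9 = 53.86 Nm^3


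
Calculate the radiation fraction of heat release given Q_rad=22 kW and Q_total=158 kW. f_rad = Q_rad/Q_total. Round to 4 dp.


f_rad = Q_rad / Q_total
f_rad = 22 / 158 = 0.1392


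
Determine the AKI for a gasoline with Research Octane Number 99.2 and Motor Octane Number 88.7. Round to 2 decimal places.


AKI = (RON + MON) / 2
AKI = (99.2 + 88.7) / 2
AKI = 187.9 / 2 = 93.95


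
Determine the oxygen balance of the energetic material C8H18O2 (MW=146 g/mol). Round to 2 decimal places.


OB = -1600 * (2C + H/2 - O) / MW
Inner = 2*8 + 18/2 - 2 = 23.00
OB = -1600 * 23.00 / 146 = -252.05%


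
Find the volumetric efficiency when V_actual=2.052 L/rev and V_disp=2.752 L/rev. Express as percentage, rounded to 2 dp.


eta_v = (V_actual / V_disp) * 100
Ratio = 2.052 / 2.752 = 0.7456
eta_v = 0.7456 * 100 = 74.56%


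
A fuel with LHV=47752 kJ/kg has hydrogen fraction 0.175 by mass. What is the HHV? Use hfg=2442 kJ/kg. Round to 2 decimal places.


HHV = LHV + hfg * 9 * H
Water addition = 2442 * 9 * 0.175 = 3846.150 kJ/kg
HHV = 47752 + 3846.150 = 51598.15 kJ/kg


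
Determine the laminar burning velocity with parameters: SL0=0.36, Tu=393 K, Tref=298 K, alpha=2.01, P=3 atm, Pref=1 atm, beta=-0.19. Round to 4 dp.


SL = SL0 * (Tu/Tref)^alpha * (P/Pref)^beta
T ratio = 393/298 = 1.31879195
(T ratio)^alpha = 1.31879195^2.01 = 1.744032
(P/Pref)^beta = 3^(-0.19) = 0.811609
SL = 0.36 * 1.744032 * 0.811609 = 0.5096 m/s


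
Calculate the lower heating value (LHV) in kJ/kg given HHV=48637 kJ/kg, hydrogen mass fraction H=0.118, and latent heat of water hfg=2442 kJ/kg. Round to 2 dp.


LHV = HHV - hfg * 9 * H
Water correction = 2442 * 9 * 0.118 = 2593.404 kJ/kg
LHV = 48637 - 2593.404 = 46043.60 kJ/kg


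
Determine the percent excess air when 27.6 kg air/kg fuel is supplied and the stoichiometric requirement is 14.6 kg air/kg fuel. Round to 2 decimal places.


Excess air = actual - stoichiometric = 27.6 - 14.6 = 13.00 kg/kg fuel
Excess air % = (excess / stoich) * 100 = (13.00 / 14.6) * 100 = 89.04%


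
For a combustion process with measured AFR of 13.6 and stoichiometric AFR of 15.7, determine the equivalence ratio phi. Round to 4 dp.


phi = AFR_stoich / AFR_actual
phi = 15.7 / 13.6 = 1.1544


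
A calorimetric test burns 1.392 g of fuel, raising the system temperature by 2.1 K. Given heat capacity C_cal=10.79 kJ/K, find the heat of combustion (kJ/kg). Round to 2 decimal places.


Hc = C_cal * delta_T / m_fuel
Q_released = 10.79 * 2.1 = 22.6590 kJ
m_fuel = 1.392 g = 1.392/1000 kg = 0.001392 kg
Hc = 22.6590 / 0.001392 = 16278.02 kJ/kg


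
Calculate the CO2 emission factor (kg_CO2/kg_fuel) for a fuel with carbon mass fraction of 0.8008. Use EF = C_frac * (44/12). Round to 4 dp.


EF = C_frac * (M_CO2 / M_C)
EF = 0.8008 * (44/12)
EF = 0.8008 * 3.666667 = 2.9363 kg_CO2/kg_fuel


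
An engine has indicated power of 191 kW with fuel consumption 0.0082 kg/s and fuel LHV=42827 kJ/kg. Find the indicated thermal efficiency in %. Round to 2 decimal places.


eta_ith = (IP / (mf * LHV)) * 100
Denominator = 0.0082 * 42827 = 351.1814 kW
eta_ith = (191 / 351.1814) * 100 = 54.39%


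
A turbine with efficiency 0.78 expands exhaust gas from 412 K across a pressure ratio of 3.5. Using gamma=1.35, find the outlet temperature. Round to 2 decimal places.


T_out = T_in * (1 - eta * (1 - PR^(-(gamma-1)/gamma)))
Exponent = -(1.35-1)/1.35 = -0.25925926
PR^exp = 3.5^(-0.25925926) = 0.72267881
Factor = 1 - 0.78*(1 - 0.72267881) = 0.78368947
T_out = 412 * 0.78368947 = 322.88 K


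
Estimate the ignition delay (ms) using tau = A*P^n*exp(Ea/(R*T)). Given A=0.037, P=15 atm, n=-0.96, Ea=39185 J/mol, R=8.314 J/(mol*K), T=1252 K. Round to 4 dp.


tau = A * P^n * exp(Ea/(R*T))
P^n = 15^(-0.96) = 0.07429377
Ea/(R*T) = 39185/(8.314*1252) = 3.764484
exp(Ea/(R*T)) = 43.141456
tau = 0.037 * 0.07429377 * 43.141456 = 0.1186 ms


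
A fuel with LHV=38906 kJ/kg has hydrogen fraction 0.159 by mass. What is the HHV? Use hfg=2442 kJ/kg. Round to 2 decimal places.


HHV = LHV + hfg * 9 * H
Water addition = 2442 * 9 * 0.159 = 3494.502 kJ/kg
HHV = 38906 + 3494.502 = 42400.50 kJ/kg


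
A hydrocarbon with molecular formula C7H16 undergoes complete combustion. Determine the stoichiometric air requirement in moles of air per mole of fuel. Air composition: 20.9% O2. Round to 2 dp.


Balanced combustion: C7H16 + 11 O2 -> 7 CO2 + 8 H2O
O2 needed = C + H/4 = 7 + 16/4 = 11.00 moles
Air moles = O2 / 0.209 = 11.00 / 0.209 = 52.63 moles air


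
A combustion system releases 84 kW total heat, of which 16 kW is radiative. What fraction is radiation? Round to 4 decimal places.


f_rad = Q_rad / Q_total
f_rad = 16 / 84 = 0.1905


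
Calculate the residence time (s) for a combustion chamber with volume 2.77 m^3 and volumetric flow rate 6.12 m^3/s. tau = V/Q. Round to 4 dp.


tau = V / Q_flow
tau = 2.77 / 6.12 = 0.4526 s


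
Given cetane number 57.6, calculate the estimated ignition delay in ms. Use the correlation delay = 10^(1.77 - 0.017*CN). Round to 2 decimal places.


delay = 10^(1.77 - 0.017*CN)
Exponent = 1.77 - 0.017*57.6 = 0.7908
delay = 10^0.7908 = 6.18 ms


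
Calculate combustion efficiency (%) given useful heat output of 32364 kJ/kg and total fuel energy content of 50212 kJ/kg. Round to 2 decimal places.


Efficiency = (Q_useful / Q_fuel) * 100
Efficiency = (32364 / 50212) * 100
Efficiency = 0.6445 * 100 = 64.45%


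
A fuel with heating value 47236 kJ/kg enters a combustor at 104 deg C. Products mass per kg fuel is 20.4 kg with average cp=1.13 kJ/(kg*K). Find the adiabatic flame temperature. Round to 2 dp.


T_ad = T_in + Hc / (m_p * cp)
Denominator = 20.4 * 1.13 = 23.0520
Temperature rise = 47236 / 23.0520 = 2049.11 K
T_ad = 104 + 2049.11 = 2153.11 deg C


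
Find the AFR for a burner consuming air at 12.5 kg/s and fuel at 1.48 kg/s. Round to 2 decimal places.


AFR = m_air / m_fuel
AFR = 12.5 / 1.48 = 8.45


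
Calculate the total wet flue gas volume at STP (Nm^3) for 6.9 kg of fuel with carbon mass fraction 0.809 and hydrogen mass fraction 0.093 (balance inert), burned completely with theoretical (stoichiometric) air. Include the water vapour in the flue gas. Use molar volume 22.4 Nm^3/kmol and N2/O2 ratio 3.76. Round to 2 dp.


Per kg fuel: CO2 = (C/12 kmol)*22.4 = (0.809/12)*22.4 = 1.51013 Nm^3
Per kg fuel: H2O = (H/2 kmol)*22.4 = (0.093/2)*22.4 = 1.04160 Nm^3
O2 needed per kg fuel = C/12 + H/4 = 0.809/12 + 0.093/4 = 0.09066667 kmol
Per kg fuel: N2 = O2*3.76*22.4 = 0.09066667*3.76*22.4 = 7.63631 Nm^3
Total per kg = 1.51013 + 1.04160 + 7.63631 = 10.18804 Nm^3
Total = 10.18804 * 6.9 = 70.30 Nm^3


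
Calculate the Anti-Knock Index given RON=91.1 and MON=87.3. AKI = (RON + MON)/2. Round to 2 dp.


AKI = (RON + MON) / 2
AKI = (91.1 + 87.3) / 2
AKI = 178.4 / 2 = 89.20


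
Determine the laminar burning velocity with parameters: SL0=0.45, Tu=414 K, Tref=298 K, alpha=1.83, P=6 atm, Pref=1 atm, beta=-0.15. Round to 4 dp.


SL = SL0 * (Tu/Tref)^alpha * (P/Pref)^beta
T ratio = 414/298 = 1.38926174
(T ratio)^alpha = 1.38926174^1.83 = 1.825134
(P/Pref)^beta = 6^(-0.15) = 0.764324
SL = 0.45 * 1.825134 * 0.764324 = 0.6277 m/s


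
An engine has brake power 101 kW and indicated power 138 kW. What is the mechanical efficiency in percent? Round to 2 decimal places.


eta_mech = (BP / IP) * 100
Ratio = 101 / 138 = 0.7319
eta_mech = 0.7319 * 100 = 73.19%


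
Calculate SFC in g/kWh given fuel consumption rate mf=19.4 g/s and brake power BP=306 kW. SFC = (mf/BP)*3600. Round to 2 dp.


SFC = (mf / BP) * 3600
Rate = 19.4 / 306 = 0.063399 g/(s*kW)
SFC = 0.063399 * 3600 = 228.24 g/kWh


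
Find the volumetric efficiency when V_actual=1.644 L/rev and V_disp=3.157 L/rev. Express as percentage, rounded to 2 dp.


eta_v = (V_actual / V_disp) * 100
Ratio = 1.644 / 3.157 = 0.5207
eta_v = 0.5207 * 100 = 52.07%


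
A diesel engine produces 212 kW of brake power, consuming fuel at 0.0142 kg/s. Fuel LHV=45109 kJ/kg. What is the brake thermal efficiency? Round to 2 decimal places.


eta_BTE = (BP / (mf * LHV)) * 100
Denominator = 0.0142 * 45109 = 640.5478 kW
eta_BTE = (212 / 640.5478) * 100 = 33.10%


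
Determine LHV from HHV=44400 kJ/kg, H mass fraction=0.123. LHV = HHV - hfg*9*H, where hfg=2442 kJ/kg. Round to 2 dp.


LHV = HHV - hfg * 9 * H
Water correction = 2442 * 9 * 0.123 = 2703.294 kJ/kg
LHV = 44400 - 2703.294 = 41696.71 kJ/kg


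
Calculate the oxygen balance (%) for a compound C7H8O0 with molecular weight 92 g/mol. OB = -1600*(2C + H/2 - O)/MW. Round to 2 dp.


OB = -1600 * (2C + H/2 - O) / MW
Inner = 2*7 + 8/2 - 0 = 18.00
OB = -1600 * 18.00 / 92 = -313.04%


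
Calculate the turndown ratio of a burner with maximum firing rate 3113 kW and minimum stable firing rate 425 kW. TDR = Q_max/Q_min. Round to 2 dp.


TDR = Q_max / Q_min
TDR = 3113 / 425 = 7.32


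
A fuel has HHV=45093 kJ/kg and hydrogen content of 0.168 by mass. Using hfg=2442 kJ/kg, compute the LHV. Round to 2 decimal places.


LHV = HHV - hfg * 9 * H
Water correction = 2442 * 9 * 0.168 = 3692.304 kJ/kg
LHV = 45093 - 3692.304 = 41400.70 kJ/kg


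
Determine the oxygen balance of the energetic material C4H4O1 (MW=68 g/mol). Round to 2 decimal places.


OB = -1600 * (2C + H/2 - O) / MW
Inner = 2*4 + 4/2 - 1 = 9.00
OB = -1600 * 9.00 / 68 = -211.76%


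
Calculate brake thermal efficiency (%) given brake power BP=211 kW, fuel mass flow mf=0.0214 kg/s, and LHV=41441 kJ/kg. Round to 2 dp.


eta_BTE = (BP / (mf * LHV)) * 100
Denominator = 0.0214 * 41441 = 886.8374 kW
eta_BTE = (211 / 886.8374) * 100 = 23.79%


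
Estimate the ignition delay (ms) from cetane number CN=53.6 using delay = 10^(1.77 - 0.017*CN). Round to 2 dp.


delay = 10^(1.77 - 0.017*CN)
Exponent = 1.77 - 0.017*53.6 = 0.8588
delay = 10^0.8588 = 7.22 ms


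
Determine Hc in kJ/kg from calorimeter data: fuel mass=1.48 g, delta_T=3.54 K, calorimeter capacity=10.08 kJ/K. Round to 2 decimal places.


Hc = C_cal * delta_T / m_fuel
Q_released = 10.08 * 3.54 = 35.6832 kJ
m_fuel = 1.48 g = 1.48/1000 kg = 0.001480 kg
Hc = 35.6832 / 0.001480 = 24110.27 kJ/kg


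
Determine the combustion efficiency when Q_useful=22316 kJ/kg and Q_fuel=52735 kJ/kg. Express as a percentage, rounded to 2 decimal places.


Efficiency = (Q_useful / Q_fuel) * 100
Efficiency = (22316 / 52735) * 100
Efficiency = 0.4232 * 100 = 42.32%


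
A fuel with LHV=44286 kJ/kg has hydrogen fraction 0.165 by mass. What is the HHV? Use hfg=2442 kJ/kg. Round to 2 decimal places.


HHV = LHV + hfg * 9 * H
Water addition = 2442 * 9 * 0.165 = 3626.370 kJ/kg
HHV = 44286 + 3626.370 = 47912.37 kJ/kg


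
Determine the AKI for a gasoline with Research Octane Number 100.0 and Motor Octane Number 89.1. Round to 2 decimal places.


AKI = (RON + MON) / 2
AKI = (100.0 + 89.1) / 2
AKI = 189.1 / 2 = 94.55


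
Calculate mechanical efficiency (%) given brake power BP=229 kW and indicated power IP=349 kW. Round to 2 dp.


eta_mech = (BP / IP) * 100
Ratio = 229 / 349 = 0.6562
eta_mech = 0.6562 * 100 = 65.62%


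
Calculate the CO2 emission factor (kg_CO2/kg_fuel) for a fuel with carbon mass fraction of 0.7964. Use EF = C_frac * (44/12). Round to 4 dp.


EF = C_frac * (M_CO2 / M_C)
EF = 0.7964 * (44/12)
EF = 0.7964 * 3.666667 = 2.9201 kg_CO2/kg_fuel


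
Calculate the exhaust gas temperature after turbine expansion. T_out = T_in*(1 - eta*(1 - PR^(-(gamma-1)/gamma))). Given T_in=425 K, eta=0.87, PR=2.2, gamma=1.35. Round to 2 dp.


T_out = T_in * (1 - eta * (1 - PR^(-(gamma-1)/gamma)))
Exponent = -(1.35-1)/1.35 = -0.25925926
PR^exp = 2.2^(-0.25925926) = 0.81512413
Factor = 1 - 0.87*(1 - 0.81512413) = 0.83915799
T_out = 425 * 0.83915799 = 356.64 K


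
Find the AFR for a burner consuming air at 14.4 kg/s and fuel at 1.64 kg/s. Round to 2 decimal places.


AFR = m_air / m_fuel
AFR = 14.4 / 1.64 = 8.78


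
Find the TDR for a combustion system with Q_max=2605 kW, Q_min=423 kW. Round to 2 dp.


TDR = Q_max / Q_min
TDR = 2605 / 423 = 6.16


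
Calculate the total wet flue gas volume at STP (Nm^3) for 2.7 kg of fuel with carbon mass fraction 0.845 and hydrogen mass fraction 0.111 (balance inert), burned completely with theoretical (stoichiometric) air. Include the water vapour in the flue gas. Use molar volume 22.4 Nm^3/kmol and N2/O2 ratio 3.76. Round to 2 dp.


Per kg fuel: CO2 = (C/12 kmol)*22.4 = (0.845/12)*22.4 = 1.57733 Nm^3
Per kg fuel: H2O = (H/2 kmol)*22.4 = (0.111/2)*22.4 = 1.24320 Nm^3
O2 needed per kg fuel = C/12 + H/4 = 0.845/12 + 0.111/4 = 0.09816667 kmol
Per kg fuel: N2 = O2*3.76*22.4 = 0.09816667*3.76*22.4 = 8.26799 Nm^3
Total per kg = 1.57733 + 1.24320 + 8.26799 = 11.08852 Nm^3
Total = 11.08852 * 2.7 = 29.94 Nm^3


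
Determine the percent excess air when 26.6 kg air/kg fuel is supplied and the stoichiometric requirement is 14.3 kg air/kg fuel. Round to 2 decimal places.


Excess air = actual - stoichiometric = 26.6 - 14.3 = 12.30 kg/kg fuel
Excess air % = (excess / stoich) * 100 = (12.30 / 14.3) * 100 = 86.01%


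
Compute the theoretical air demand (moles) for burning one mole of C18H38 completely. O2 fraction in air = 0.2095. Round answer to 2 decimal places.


Balanced combustion: C18H38 + 27.5 O2 -> 18 CO2 + 19 H2O
O2 needed = C + H/4 = 18 + 38/4 = 27.50 moles
Air moles = O2 / 0.2095 = 27.50 / 0.2095 = 131.26 moles air


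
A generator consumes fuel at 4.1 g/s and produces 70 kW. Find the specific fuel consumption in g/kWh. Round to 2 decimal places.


SFC = (mf / BP) * 3600
Rate = 4.1 / 70 = 0.058571 g/(s*kW)
SFC = 0.058571 * 3600 = 210.86 g/kWh


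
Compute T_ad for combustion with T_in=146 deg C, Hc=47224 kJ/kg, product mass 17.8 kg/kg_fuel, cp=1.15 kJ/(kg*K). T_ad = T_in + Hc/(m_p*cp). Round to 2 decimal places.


T_ad = T_in + Hc / (m_p * cp)
Denominator = 17.8 * 1.15 = 20.4700
Temperature rise = 47224 / 20.4700 = 2306.99 K
T_ad = 146 + 2306.99 = 2452.99 deg C


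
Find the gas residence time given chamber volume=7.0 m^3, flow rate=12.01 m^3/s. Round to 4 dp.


tau = V / Q_flow
tau = 7.0 / 12.01 = 0.5828 s


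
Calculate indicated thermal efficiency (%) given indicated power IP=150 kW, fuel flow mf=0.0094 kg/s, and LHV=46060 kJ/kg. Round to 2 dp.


eta_ith = (IP / (mf * LHV)) * 100
Denominator = 0.0094 * 46060 = 432.9640 kW
eta_ith = (150 / 432.9640) * 100 = 34.64%


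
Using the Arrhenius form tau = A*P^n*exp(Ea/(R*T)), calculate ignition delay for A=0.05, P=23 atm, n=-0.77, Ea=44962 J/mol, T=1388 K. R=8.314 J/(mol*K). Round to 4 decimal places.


tau = A * P^n * exp(Ea/(R*T))
P^n = 23^(-0.77) = 0.08942719
Ea/(R*T) = 44962/(8.314*1388) = 3.896244
exp(Ea/(R*T)) = 49.217236
tau = 0.05 * 0.08942719 * 49.217236 = 0.2201 ms


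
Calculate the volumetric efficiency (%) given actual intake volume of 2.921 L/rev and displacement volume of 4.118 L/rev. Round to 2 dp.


eta_v = (V_actual / V_disp) * 100
Ratio = 2.921 / 4.118 = 0.7093
eta_v = 0.7093 * 100 = 70.93%


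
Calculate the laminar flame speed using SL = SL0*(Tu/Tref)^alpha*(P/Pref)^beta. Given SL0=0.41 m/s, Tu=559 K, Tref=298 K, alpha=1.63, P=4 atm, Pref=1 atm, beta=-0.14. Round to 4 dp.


SL = SL0 * (Tu/Tref)^alpha * (P/Pref)^beta
T ratio = 559/298 = 1.87583893
(T ratio)^alpha = 1.87583893^1.63 = 2.788103
(P/Pref)^beta = 4^(-0.14) = 0.823591
SL = 0.41 * 2.788103 * 0.823591 = 0.9415 m/s


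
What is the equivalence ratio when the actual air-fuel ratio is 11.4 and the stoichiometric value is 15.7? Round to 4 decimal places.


phi = AFR_stoich / AFR_actual
phi = 15.7 / 11.4 = 1.3772


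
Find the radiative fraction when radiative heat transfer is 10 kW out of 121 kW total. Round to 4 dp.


f_rad = Q_rad / Q_total
f_rad = 10 / 121 = 0.0826


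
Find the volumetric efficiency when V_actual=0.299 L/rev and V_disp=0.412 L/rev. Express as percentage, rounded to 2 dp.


eta_v = (V_actual / V_disp) * 100
Ratio = 0.299 / 0.412 = 0.7257
eta_v = 0.7257 * 100 = 72.57%


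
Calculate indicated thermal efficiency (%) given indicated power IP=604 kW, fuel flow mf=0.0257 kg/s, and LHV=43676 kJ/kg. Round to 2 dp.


eta_ith = (IP / (mf * LHV)) * 100
Denominator = 0.0257 * 43676 = 1122.4732 kW
eta_ith = (604 / 1122.4732) * 100 = 53.81%


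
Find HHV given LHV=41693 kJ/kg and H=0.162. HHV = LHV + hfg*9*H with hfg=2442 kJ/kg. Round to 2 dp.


HHV = LHV + hfg * 9 * H
Water addition = 2442 * 9 * 0.162 = 3560.436 kJ/kg
HHV = 41693 + 3560.436 = 45253.44 kJ/kg


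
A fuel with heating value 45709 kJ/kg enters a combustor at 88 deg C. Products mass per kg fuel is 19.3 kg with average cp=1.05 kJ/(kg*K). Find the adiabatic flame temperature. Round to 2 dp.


T_ad = T_in + Hc / (m_p * cp)
Denominator = 19.3 * 1.05 = 20.2650
Temperature rise = 45709 / 20.2650 = 2255.56 K
T_ad = 88 + 2255.56 = 2343.56 deg C


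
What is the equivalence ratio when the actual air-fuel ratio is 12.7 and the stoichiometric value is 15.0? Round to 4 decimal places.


phi = AFR_stoich / AFR_actual
phi = 15.0 / 12.7 = 1.1811


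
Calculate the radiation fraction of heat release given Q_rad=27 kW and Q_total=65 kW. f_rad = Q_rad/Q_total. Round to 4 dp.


f_rad = Q_rad / Q_total
f_rad = 27 / 65 = 0.4154


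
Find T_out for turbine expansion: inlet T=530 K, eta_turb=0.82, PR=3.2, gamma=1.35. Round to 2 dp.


T_out = T_in * (1 - eta * (1 - PR^(-(gamma-1)/gamma)))
Exponent = -(1.35-1)/1.35 = -0.25925926
PR^exp = 3.2^(-0.25925926) = 0.73966521
Factor = 1 - 0.82*(1 - 0.73966521) = 0.78652547
T_out = 530 * 0.78652547 = 416.86 K


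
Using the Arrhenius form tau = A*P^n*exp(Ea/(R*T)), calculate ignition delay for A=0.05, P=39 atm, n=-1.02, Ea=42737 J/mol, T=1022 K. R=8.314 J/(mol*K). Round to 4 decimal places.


tau = A * P^n * exp(Ea/(R*T))
P^n = 39^(-1.02) = 0.02382945
Ea/(R*T) = 42737/(8.314*1022) = 5.029712
exp(Ea/(R*T)) = 152.888972
tau = 0.05 * 0.02382945 * 152.888972 = 0.1822 ms


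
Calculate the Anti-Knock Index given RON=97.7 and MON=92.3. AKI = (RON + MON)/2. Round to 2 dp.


AKI = (RON + MON) / 2
AKI = (97.7 + 92.3) / 2
AKI = 190.0 / 2 = 95.00


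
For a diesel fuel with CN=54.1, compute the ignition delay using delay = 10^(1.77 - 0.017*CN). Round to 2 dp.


delay = 10^(1.77 - 0.017*CN)
Exponent = 1.77 - 0.017*54.1 = 0.8503
delay = 10^0.8503 = 7.08 ms


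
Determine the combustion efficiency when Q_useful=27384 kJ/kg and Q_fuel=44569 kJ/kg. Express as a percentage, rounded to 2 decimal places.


Efficiency = (Q_useful / Q_fuel) * 100
Efficiency = (27384 / 44569) * 100
Efficiency = 0.6144 * 100 = 61.44%


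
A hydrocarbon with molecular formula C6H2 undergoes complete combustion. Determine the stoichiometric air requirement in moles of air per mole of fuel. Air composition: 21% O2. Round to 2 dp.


Balanced combustion: C6H2 + 6.5 O2 -> 6 CO2 + 1 H2O
O2 needed = C + H/4 = 6 + 2/4 = 6.50 moles
Air moles = O2 / 0.21 = 6.50 / 0.21 = 30.95 moles air


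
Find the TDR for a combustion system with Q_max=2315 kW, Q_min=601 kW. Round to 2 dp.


TDR = Q_max / Q_min
TDR = 2315 / 601 = 3.85


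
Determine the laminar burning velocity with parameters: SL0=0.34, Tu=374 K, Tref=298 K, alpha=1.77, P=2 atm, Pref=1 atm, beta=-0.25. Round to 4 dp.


SL = SL0 * (Tu/Tref)^alpha * (P/Pref)^beta
T ratio = 374/298 = 1.25503356
(T ratio)^alpha = 1.25503356^1.77 = 1.494927
(P/Pref)^beta = 2^(-0.25) = 0.840896
SL = 0.34 * 1.494927 * 0.840896 = 0.4274 m/s


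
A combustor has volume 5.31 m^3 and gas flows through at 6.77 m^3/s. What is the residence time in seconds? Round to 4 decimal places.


tau = V / Q_flow
tau = 5.31 / 6.77 = 0.7843 s


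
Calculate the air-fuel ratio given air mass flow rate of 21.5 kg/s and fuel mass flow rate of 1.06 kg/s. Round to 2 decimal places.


AFR = m_air / m_fuel
AFR = 21.5 / 1.06 = 20.28


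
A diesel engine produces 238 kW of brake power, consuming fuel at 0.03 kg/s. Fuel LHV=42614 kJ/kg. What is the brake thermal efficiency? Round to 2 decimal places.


eta_BTE = (BP / (mf * LHV)) * 100
Denominator = 0.03 * 42614 = 1278.4200 kW
eta_BTE = (238 / 1278.4200) * 100 = 18.62%


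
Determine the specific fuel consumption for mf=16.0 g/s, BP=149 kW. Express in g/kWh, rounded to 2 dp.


SFC = (mf / BP) * 3600
Rate = 16.0 / 149 = 0.107383 g/(s*kW)
SFC = 0.107383 * 3600 = 386.58 g/kWh


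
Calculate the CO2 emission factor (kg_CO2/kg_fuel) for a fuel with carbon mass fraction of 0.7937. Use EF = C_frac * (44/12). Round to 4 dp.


EF = C_frac * (M_CO2 / M_C)
EF = 0.7937 * (44/12)
EF = 0.7937 * 3.666667 = 2.9102 kg_CO2/kg_fuel


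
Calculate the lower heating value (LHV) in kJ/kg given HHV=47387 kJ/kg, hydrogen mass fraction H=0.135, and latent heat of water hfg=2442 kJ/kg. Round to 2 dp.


LHV = HHV - hfg * 9 * H
Water correction = 2442 * 9 * 0.135 = 2967.030 kJ/kg
LHV = 47387 - 2967.030 = 44419.97 kJ/kg


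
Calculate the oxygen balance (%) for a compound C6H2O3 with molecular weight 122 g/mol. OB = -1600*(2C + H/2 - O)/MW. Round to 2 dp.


OB = -1600 * (2C + H/2 - O) / MW
Inner = 2*6 + 2/2 - 3 = 10.00
OB = -1600 * 10.00 / 122 = -131.15%


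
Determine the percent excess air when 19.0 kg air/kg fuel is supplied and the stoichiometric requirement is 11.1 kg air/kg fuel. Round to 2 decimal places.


Excess air = actual - stoichiometric = 19.0 - 11.1 = 7.90 kg/kg fuel
Excess air % = (excess / stoich) * 100 = (7.90 / 11.1) * 100 = 71.17%


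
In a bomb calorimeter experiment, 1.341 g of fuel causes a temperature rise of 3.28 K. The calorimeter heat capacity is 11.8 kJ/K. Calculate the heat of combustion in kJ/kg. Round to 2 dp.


Hc = C_cal * delta_T / m_fuel
Q_released = 11.8 * 3.28 = 38.7040 kJ
m_fuel = 1.341 g = 1.341/1000 kg = 0.001341 kg
Hc = 38.7040 / 0.001341 = 28862.04 kJ/kg


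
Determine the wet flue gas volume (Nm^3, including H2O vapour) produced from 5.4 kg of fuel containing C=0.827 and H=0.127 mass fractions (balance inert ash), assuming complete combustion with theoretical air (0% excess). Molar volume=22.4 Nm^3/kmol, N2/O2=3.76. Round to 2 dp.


Per kg fuel: CO2 = (C/12 kmol)*22.4 = (0.827/12)*22.4 = 1.54373 Nm^3
Per kg fuel: H2O = (H/2 kmol)*22.4 = (0.127/2)*22.4 = 1.42240 Nm^3
O2 needed per kg fuel = C/12 + H/4 = 0.827/12 + 0.127/4 = 0.10066667 kmol
Per kg fuel: N2 = O2*3.76*22.4 = 0.10066667*3.76*22.4 = 8.47855 Nm^3
Total per kg = 1.54373 + 1.42240 + 8.47855 = 11.44468 Nm^3
Total = 11.44468 * 5.4 = 61.80 Nm^3


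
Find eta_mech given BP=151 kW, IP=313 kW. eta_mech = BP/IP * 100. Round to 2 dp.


eta_mech = (BP / IP) * 100
Ratio = 151 / 313 = 0.4824
eta_mech = 0.4824 * 100 = 48.24%
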